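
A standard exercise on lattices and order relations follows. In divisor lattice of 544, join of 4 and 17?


In a divisor lattice, join = lcm (least common multiple).
gcd(4,17) = 1
lcm(4,17) = 4*17/gcd = 68/1 = 68


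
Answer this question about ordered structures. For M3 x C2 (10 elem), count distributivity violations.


Distributive law: a ^ (b v c) = (a ^ b) v (a ^ c).
Check all 10^3 = 1000 ordered triples (a,b,c).
  e.g. a=(a1,0), b=(a2,0), c=(a3,0): lhs=(a1,0) != rhs=(0,0)
  e.g. a=(a1,0), b=(a2,0), c=(a3,1): lhs=(a1,0) != rhs=(0,0)
Total violating triples: 48


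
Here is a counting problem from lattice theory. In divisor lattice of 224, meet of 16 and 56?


In a divisor lattice, meet = gcd (greatest common divisor).
By Euclidean algorithm or factoring: gcd(16,56) = 8


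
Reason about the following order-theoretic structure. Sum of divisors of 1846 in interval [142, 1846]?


Interval [142,1846] in divisors of 1846: [142, 1846]
Sum = 1988


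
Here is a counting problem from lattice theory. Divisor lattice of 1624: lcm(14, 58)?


Join=lcm.
gcd(14,58)=2
lcm=406


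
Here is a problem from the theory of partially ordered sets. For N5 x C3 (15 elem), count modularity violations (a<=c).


Modular law: if a <= c then a v (b ^ c) = (a v b) ^ c.
Check all triples (a,b,c) with a <= c among 15 elements.
  e.g. a=(a,0), b=(c,0), c=(b,0): lhs=(a,0) != rhs=(b,0)
  e.g. a=(a,0), b=(c,1), c=(b,0): lhs=(a,0) != rhs=(b,0)
Total violating triples: 18


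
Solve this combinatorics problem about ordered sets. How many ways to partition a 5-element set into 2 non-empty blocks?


S(n,k) = k*S(n-1,k) + S(n-1,k-1).
S(4,2) = 7, S(4,1) = 1
S(5,2) = 2*7 + 1 = 14 + 1
S(5,2) = 15


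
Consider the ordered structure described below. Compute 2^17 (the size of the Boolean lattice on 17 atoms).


Power set = 2^n.
2^17 = 131072


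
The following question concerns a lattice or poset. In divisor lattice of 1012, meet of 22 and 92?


In a divisor lattice, meet = gcd (greatest common divisor).
By Euclidean algorithm or factoring: gcd(22,92) = 2


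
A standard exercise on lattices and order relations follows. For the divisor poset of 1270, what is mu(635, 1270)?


In a divisor lattice, mu(a,b) = mu(b/a) where mu is the classical Mobius function.
b/a = 1270/635 = 2
Prime factorization of 2: primes [2]
2 is squarefree with 1 prime factor(s), so mu(2) = (-1)^1 = -1


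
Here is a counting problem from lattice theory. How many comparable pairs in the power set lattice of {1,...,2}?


A comparable pair {a,b} has a < b or b < a in the order.
Count unordered pairs where one element is strictly below the other.
Examples: {{},{1}}, {{},{2}}, {{},{1,2}}, {{1},{1,2}}, ...
Total comparable pairs: 5


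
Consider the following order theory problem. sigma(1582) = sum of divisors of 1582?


sigma(n) = sum of divisors.
Divisors of 1582: [1, 2, 7, 14, 113, 226, 791, 1582]
Sum = 2736


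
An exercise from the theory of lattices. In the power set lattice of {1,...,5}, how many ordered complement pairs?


Complement pair (a,b): a meet b = bottom, a join b = top.
Here: A intersect B = {} and A union B = {1,...,5}.
Pairs found: ({},{1,2,3,4,5}), ({1},{2,3,4,5}), ({2},{1,3,4,5}), ({3},{1,2,4,5}), ... (28 more)
Total ordered pairs: 32


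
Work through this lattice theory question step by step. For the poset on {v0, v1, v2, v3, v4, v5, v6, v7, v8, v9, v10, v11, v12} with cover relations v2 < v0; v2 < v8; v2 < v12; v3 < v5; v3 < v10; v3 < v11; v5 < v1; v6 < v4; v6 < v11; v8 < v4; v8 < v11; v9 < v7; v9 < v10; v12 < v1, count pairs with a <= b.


The order relation is {(a,b) : a <= b}, reflexive so it includes (a,a).
Examples: (v0,v0), (v1,v1), (v10,v10), (v11,v11), (v12,v1), ...
Total ordered pairs: 31


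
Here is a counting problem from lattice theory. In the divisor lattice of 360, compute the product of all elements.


Divisors of 360: [1, 2, 3, 4, 5, 6, 8, 9, 10, 12, 15, 18, 20, 24, 30, 36, 40, 45, 60, 72, 90, 120, 180, 360]
Product = n^(d(n)/2) = 360^(24/2)
Product = 4738381338321616896000000000000


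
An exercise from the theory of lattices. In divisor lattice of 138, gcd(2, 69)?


Meet=gcd.
gcd(2,69)=1


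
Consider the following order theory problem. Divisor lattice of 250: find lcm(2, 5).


In a divisor lattice, join = lcm (least common multiple).
gcd(2,5) = 1
lcm(2,5) = 2*5/gcd = 10/1 = 10


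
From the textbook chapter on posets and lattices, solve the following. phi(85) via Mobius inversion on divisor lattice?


phi(n) = n * prod_{p|n} (1 - 1/p).
Prime divisors of 85: [5, 17]
phi(85) = 85 * (1 - 1/5) * (1 - 1/17)
phi(85) = 64


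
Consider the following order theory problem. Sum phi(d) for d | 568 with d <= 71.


Divisors of 568 up to 71: [1, 2, 4, 8, 71]
phi values: [1, 1, 2, 4, 70]
Sum = 78


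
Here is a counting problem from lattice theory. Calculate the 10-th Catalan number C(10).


C(n) = C(2n, n) / (n+1).
C(20, 10) = 184756
C(10) = 184756 / 11 = 16796


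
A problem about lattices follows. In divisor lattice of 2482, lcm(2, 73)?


Join=lcm.
gcd(2,73)=1
lcm=146


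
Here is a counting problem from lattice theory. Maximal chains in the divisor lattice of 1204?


A maximal chain goes from the minimum element to a maximal element via cover relations.
Counting all min-to-max paths in the cover graph.
Total maximal chains: 12


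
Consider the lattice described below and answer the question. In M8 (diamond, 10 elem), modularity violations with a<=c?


Modular law: if a <= c then a v (b ^ c) = (a v b) ^ c.
Check all triples (a,b,c) with a <= c among 10 elements.
This lattice is modular (diamonds M_m and their chain-products are modular).
Total violating triples: 0


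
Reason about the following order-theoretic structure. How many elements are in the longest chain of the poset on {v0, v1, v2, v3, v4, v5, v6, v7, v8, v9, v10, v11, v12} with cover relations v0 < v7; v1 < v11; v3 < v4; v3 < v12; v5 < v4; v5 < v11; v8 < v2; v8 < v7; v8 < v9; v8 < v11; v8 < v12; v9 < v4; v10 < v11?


A chain is a totally ordered subset; we count the number of elements in a maximum chain.
Compute, for each element x, the size of the longest chain ending at x:
  v0: 1
  v1: 1
  v3: 1
  v5: 1
  v6: 1
  v8: 1
  ...
A maximum chain: v8 < v9 < v4
Number of elements in the longest chain: 3


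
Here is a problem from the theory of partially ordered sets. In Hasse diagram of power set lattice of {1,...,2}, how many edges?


A cover relation a -< b holds when a < b with no c strictly between.
Cover relations:
  {} -< {1}
  {} -< {2}
  {1} -< {1,2}
  {2} -< {1,2}
Total: 4


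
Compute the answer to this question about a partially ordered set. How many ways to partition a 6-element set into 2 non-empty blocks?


S(n,k) = k*S(n-1,k) + S(n-1,k-1).
S(5,2) = 15, S(5,1) = 1
S(6,2) = 2*15 + 1 = 30 + 1
S(6,2) = 31


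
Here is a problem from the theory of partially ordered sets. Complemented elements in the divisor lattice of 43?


An element a is complemented if some b has a meet b = bottom, a join b = top.
a is complemented iff gcd(a, n/a)=1, i.e. a is a unitary divisor of 43.
Complemented elements: 1, 43
Count: 2


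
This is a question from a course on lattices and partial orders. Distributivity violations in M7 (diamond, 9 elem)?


Distributive law: a ^ (b v c) = (a ^ b) v (a ^ c).
Check all 9^3 = 729 ordered triples (a,b,c).
  e.g. a=a1, b=a2, c=a3: lhs=a1 != rhs=0
  e.g. a=a1, b=a2, c=a4: lhs=a1 != rhs=0
Total violating triples: 210


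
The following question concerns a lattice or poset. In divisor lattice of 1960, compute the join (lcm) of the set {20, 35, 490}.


In a divisor lattice, join = lcm (least common multiple).
Compute lcm iteratively: start with first element, then lcm(current, next).
Elements: [20, 35, 490]
lcm(20,35) = 140
lcm(140,490) = 980
Final lcm = 980


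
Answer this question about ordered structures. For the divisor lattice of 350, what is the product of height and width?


Height = length of longest chain minus 1; width = size of largest antichain.
A maximum chain: 1 | 7 | 35 | 175 | 350  (height 4).
A maximum antichain: {10, 14, 25, 35}  (width 4).
Product = 4 * 4 = 16


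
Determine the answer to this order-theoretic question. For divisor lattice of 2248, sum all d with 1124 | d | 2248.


Interval [1124,2248] in divisors of 2248: [1124, 2248]
Sum = 3372


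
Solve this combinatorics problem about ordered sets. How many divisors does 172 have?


Divisors of 172: [1, 2, 4, 43, 86, 172]
Count: 6


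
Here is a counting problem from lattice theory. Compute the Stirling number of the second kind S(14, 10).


S(n,k) = k*S(n-1,k) + S(n-1,k-1).
S(13,10) = 39325, S(13,9) = 359502
S(14,10) = 10*39325 + 359502 = 393250 + 359502
S(14,10) = 752752


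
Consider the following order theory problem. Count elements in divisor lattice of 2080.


Divisors of 2080: [1, 2, 4, 5, 8, 10, 13, 16, 20, 26, 32, 40, 52, 65, 80, 104, 130, 160, 208, 260, 416, 520, 1040, 2080]
Count: 24


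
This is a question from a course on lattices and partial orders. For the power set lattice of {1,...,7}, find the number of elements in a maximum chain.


A chain is a totally ordered subset; we count the number of elements in a maximum chain.
Compute, for each element x, the size of the longest chain ending at x:
  {}: 1
  {1}: 2
  {2}: 2
  {3}: 2
  {4}: 2
  {5}: 2
  ...
A maximum chain: {} < {1} < {1,2} < {1,2,3} < {1,2,3,4} < {1,2,3,4,5} < {1,2,3,4,5,6} < {1,2,3,4,5,6,7}
Number of elements in the longest chain: 8


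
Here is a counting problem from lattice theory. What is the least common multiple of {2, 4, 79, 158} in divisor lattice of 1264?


In a divisor lattice, join = lcm (least common multiple).
Compute lcm iteratively: start with first element, then lcm(current, next).
Elements: [2, 4, 79, 158]
lcm(2,4) = 4
lcm(4,79) = 316
lcm(316,158) = 316
Final lcm = 316


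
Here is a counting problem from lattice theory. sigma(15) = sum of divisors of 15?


sigma(n) = sum of divisors.
Divisors of 15: [1, 3, 5, 15]
Sum = 24


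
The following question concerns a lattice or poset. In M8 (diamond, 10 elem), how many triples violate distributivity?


Distributive law: a ^ (b v c) = (a ^ b) v (a ^ c).
Check all 10^3 = 1000 ordered triples (a,b,c).
  e.g. a=a1, b=a2, c=a3: lhs=a1 != rhs=0
  e.g. a=a1, b=a2, c=a4: lhs=a1 != rhs=0
Total violating triples: 336


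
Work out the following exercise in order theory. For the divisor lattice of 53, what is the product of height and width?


Height = length of longest chain minus 1; width = size of largest antichain.
A maximum chain: 1 | 53  (height 1).
A maximum antichain: {1}  (width 1).
Product = 1 * 1 = 1


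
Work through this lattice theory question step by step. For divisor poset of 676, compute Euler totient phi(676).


phi(n) = n * prod_{p|n} (1 - 1/p).
Prime divisors of 676: [2, 13]
phi(676) = 676 * (1 - 1/2) * (1 - 1/13)
phi(676) = 312


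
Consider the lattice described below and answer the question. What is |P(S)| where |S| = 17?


Power set = 2^n.
2^17 = 131072


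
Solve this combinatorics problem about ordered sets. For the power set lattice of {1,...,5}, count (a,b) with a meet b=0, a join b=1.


Complement pair (a,b): a meet b = bottom, a join b = top.
Here: A intersect B = {} and A union B = {1,...,5}.
Pairs found: ({},{1,2,3,4,5}), ({1},{2,3,4,5}), ({2},{1,3,4,5}), ({3},{1,2,4,5}), ... (28 more)
Total ordered pairs: 32


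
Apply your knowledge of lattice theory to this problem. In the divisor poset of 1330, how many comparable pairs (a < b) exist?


A comparable pair {a,b} has a < b or b < a in the order.
Count unordered pairs where one element is strictly below the other.
Examples: {1,2}, {1,5}, {1,7}, {1,10}, ...
Total comparable pairs: 65


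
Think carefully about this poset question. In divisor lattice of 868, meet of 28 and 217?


In a divisor lattice, meet = gcd (greatest common divisor).
By Euclidean algorithm or factoring: gcd(28,217) = 7


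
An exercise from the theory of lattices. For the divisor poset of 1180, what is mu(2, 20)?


In a divisor lattice, mu(a,b) = mu(b/a) where mu is the classical Mobius function.
b/a = 20/2 = 10
Prime factorization of 10: primes [2, 5]
10 is squarefree with 2 prime factor(s), so mu(10) = (-1)^2 = 1


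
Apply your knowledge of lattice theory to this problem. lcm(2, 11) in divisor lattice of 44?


Join=lcm.
gcd(2,11)=1
lcm=22


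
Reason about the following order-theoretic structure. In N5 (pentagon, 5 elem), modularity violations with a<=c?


Modular law: if a <= c then a v (b ^ c) = (a v b) ^ c.
Check all triples (a,b,c) with a <= c among 5 elements.
  e.g. a=a, b=c, c=b: lhs=a != rhs=b
Total violating triples: 1


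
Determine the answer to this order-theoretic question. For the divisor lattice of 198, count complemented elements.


An element a is complemented if some b has a meet b = bottom, a join b = top.
a is complemented iff gcd(a, n/a)=1, i.e. a is a unitary divisor of 198.
Complemented elements: 1, 2, 9, 11, 18, 22, ... (2 more)
Count: 8


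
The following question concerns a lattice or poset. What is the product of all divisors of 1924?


Divisors of 1924: [1, 2, 4, 13, 26, 37, 52, 74, 148, 481, 962, 1924]
Product = n^(d(n)/2) = 1924^(12/2)
Product = 50725975336955416576


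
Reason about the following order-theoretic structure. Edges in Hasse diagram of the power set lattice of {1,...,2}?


A cover relation a -< b holds when a < b with no c strictly between.
Cover relations:
  {} -< {1}
  {} -< {2}
  {1} -< {1,2}
  {2} -< {1,2}
Total: 4


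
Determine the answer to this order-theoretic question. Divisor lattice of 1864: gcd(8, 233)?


Meet=gcd.
gcd(8,233)=1


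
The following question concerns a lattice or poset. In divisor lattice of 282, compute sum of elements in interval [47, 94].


Interval [47,94] in divisors of 282: [47, 94]
Sum = 141


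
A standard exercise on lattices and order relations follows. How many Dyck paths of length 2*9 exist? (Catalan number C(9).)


C(n) = C(2n, n) / (n+1).
C(18, 9) = 48620
C(9) = 48620 / 10 = 4862


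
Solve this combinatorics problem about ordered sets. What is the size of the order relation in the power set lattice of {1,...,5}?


The order relation is {(a,b) : a <= b}, reflexive so it includes (a,a).
Examples: ({},{}), ({},{1,2}), ({},{1,2,3}), ({},{1,2,3,4}), ({},{1,2,3,4,5}), ...
Total ordered pairs: 243


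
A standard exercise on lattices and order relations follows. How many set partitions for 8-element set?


B(n) = number of set partitions of an n-element set.
B(n) satisfies the recurrence: B(n+1) = sum_k C(n,k)*B(k).
B(8) = 4140


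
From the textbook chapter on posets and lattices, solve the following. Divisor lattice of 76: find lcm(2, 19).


In a divisor lattice, join = lcm (least common multiple).
gcd(2,19) = 1
lcm(2,19) = 2*19/gcd = 38/1 = 38


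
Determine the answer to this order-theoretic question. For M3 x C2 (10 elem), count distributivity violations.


Distributive law: a ^ (b v c) = (a ^ b) v (a ^ c).
Check all 10^3 = 1000 ordered triples (a,b,c).
  e.g. a=(a1,0), b=(a2,0), c=(a3,0): lhs=(a1,0) != rhs=(0,0)
  e.g. a=(a1,0), b=(a2,0), c=(a3,1): lhs=(a1,0) != rhs=(0,0)
Total violating triples: 48


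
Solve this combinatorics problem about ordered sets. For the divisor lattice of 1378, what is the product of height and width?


Height = length of longest chain minus 1; width = size of largest antichain.
A maximum chain: 1 | 53 | 689 | 1378  (height 3).
A maximum antichain: {2, 13, 53}  (width 3).
Product = 3 * 3 = 9


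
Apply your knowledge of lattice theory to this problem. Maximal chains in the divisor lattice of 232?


A maximal chain goes from the minimum element to a maximal element via cover relations.
Counting all min-to-max paths in the cover graph.
Total maximal chains: 4


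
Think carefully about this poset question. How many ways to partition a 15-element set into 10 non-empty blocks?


S(n,k) = k*S(n-1,k) + S(n-1,k-1).
S(14,10) = 752752, S(14,9) = 5135130
S(15,10) = 10*752752 + 5135130 = 7527520 + 5135130
S(15,10) = 12662650


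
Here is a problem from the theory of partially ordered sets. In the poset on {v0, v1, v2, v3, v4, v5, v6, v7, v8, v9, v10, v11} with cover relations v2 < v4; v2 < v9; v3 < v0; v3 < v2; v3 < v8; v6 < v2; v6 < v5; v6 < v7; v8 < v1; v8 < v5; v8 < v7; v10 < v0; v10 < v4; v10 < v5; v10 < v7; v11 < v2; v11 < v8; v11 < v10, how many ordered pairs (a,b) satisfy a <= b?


The order relation is {(a,b) : a <= b}, reflexive so it includes (a,a).
Examples: (v0,v0), (v1,v1), (v10,v0), (v10,v10), (v10,v4), ...
Total ordered pairs: 43


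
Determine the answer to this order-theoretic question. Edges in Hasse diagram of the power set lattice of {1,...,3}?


A cover relation a -< b holds when a < b with no c strictly between.
Cover relations:
  {} -< {1}
  {} -< {2}
  {} -< {3}
  {1} -< {1,2}
  {1} -< {1,3}
  {2} -< {1,2}
  {2} -< {2,3}
  {3} -< {1,3}
  ...4 more
Total: 12


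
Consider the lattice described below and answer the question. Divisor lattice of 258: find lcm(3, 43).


In a divisor lattice, join = lcm (least common multiple).
gcd(3,43) = 1
lcm(3,43) = 3*43/gcd = 129/1 = 129


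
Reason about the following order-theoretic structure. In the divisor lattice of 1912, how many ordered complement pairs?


Complement pair (a,b): a meet b = bottom, a join b = top.
Here: gcd(a,b)=1 and lcm(a,b)=1912, i.e. a*b=1912 with a,b coprime.
Pairs found: (1,1912), (8,239), (239,8), (1912,1)
Total ordered pairs: 4


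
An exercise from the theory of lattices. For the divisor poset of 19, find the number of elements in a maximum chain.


A chain is a totally ordered subset; we count the number of elements in a maximum chain.
Compute, for each element x, the size of the longest chain ending at x:
  1: 1
  19: 2
A maximum chain: 1 < 19
Number of elements in the longest chain: 2


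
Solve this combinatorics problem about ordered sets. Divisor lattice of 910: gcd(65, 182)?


Meet=gcd.
gcd(65,182)=13


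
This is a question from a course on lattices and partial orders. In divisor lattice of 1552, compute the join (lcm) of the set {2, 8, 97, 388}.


In a divisor lattice, join = lcm (least common multiple).
Compute lcm iteratively: start with first element, then lcm(current, next).
Elements: [2, 8, 97, 388]
lcm(2,8) = 8
lcm(8,97) = 776
lcm(776,388) = 776
Final lcm = 776


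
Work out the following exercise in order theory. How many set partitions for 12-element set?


B(n) = number of set partitions of an n-element set.
B(n) satisfies the recurrence: B(n+1) = sum_k C(n,k)*B(k).
B(12) = 4213597


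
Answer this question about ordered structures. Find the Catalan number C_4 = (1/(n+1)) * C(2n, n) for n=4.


C(n) = C(2n, n) / (n+1).
C(8, 4) = 70
C(4) = 70 / 5 = 14


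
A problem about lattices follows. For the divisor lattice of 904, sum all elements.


sigma(n) = sum of divisors.
Divisors of 904: [1, 2, 4, 8, 113, 226, 452, 904]
Sum = 1710


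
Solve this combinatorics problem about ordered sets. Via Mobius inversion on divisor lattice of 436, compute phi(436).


phi(n) = n * prod_{p|n} (1 - 1/p).
Prime divisors of 436: [2, 109]
phi(436) = 436 * (1 - 1/2) * (1 - 1/109)
phi(436) = 216


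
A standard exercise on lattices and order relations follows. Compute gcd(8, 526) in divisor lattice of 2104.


In a divisor lattice, meet = gcd (greatest common divisor).
By Euclidean algorithm or factoring: gcd(8,526) = 2


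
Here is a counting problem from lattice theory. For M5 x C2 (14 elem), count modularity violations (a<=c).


Modular law: if a <= c then a v (b ^ c) = (a v b) ^ c.
Check all triples (a,b,c) with a <= c among 14 elements.
This lattice is modular (diamonds M_m and their chain-products are modular).
Total violating triples: 0


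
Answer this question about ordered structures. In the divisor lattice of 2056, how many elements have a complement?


An element a is complemented if some b has a meet b = bottom, a join b = top.
a is complemented iff gcd(a, n/a)=1, i.e. a is a unitary divisor of 2056.
Complemented elements: 1, 8, 257, 2056
Count: 4


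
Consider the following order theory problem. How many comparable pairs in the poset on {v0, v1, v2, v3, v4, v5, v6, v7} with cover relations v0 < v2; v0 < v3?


A comparable pair {a,b} has a < b or b < a in the order.
Count unordered pairs where one element is strictly below the other.
Examples: {v0,v2}, {v0,v3}
Total comparable pairs: 2


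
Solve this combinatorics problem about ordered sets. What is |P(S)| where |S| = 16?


Power set = 2^n.
2^16 = 65536


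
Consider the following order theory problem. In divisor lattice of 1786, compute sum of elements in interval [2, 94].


Interval [2,94] in divisors of 1786: [2, 94]
Sum = 96


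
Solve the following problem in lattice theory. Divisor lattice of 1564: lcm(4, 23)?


Join=lcm.
gcd(4,23)=1
lcm=92


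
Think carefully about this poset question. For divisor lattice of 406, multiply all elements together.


Divisors of 406: [1, 2, 7, 14, 29, 58, 203, 406]
Product = n^(d(n)/2) = 406^(8/2)
Product = 27170906896


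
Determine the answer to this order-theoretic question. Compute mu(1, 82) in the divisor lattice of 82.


In a divisor lattice, mu(a,b) = mu(b/a) where mu is the classical Mobius function.
b/a = 82/1 = 82
Prime factorization of 82: primes [2, 41]
82 is squarefree with 2 prime factor(s), so mu(82) = (-1)^2 = 1


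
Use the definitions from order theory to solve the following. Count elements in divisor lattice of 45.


Divisors of 45: [1, 3, 5, 9, 15, 45]
Count: 6


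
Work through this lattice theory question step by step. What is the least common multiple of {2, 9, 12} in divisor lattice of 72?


In a divisor lattice, join = lcm (least common multiple).
Compute lcm iteratively: start with first element, then lcm(current, next).
Elements: [2, 9, 12]
lcm(2,9) = 18
lcm(18,12) = 36
Final lcm = 36


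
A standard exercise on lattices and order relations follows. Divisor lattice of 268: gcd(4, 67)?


Meet=gcd.
gcd(4,67)=1


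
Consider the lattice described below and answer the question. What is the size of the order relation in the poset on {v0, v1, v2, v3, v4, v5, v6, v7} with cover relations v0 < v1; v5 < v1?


The order relation is {(a,b) : a <= b}, reflexive so it includes (a,a).
Examples: (v0,v0), (v0,v1), (v1,v1), (v2,v2), (v3,v3), ...
Total ordered pairs: 10


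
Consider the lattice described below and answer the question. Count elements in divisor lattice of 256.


Divisors of 256: [1, 2, 4, 8, 16, 32, 64, 128, 256]
Count: 9


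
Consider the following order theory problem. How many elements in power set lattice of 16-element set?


Power set = 2^n.
2^16 = 65536


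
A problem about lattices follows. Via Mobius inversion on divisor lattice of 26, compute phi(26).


phi(n) = n * prod_{p|n} (1 - 1/p).
Prime divisors of 26: [2, 13]
phi(26) = 26 * (1 - 1/2) * (1 - 1/13)
phi(26) = 12


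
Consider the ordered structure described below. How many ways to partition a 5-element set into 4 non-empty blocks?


S(n,k) = k*S(n-1,k) + S(n-1,k-1).
S(4,4) = 1, S(4,3) = 6
S(5,4) = 4*1 + 6 = 4 + 6
S(5,4) = 10


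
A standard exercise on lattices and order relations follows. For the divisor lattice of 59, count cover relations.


A cover relation a -< b holds when a < b with no c strictly between.
Cover relations:
  1 -< 59
Total: 1


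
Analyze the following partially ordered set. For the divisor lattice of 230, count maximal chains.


A maximal chain goes from the minimum element to a maximal element via cover relations.
Counting all min-to-max paths in the cover graph.
Total maximal chains: 6


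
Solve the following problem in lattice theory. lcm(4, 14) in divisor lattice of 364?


Join=lcm.
gcd(4,14)=2
lcm=28


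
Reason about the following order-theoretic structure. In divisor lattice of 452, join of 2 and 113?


In a divisor lattice, join = lcm (least common multiple).
gcd(2,113) = 1
lcm(2,113) = 2*113/gcd = 226/1 = 226


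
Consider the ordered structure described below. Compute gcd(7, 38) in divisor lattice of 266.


In a divisor lattice, meet = gcd (greatest common divisor).
By Euclidean algorithm or factoring: gcd(7,38) = 1


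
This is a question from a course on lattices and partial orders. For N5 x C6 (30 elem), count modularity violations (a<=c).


Modular law: if a <= c then a v (b ^ c) = (a v b) ^ c.
Check all triples (a,b,c) with a <= c among 30 elements.
  e.g. a=(a,0), b=(c,0), c=(b,0): lhs=(a,0) != rhs=(b,0)
  e.g. a=(a,0), b=(c,1), c=(b,0): lhs=(a,0) != rhs=(b,0)
Total violating triples: 126


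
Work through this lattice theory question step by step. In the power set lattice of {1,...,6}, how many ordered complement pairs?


Complement pair (a,b): a meet b = bottom, a join b = top.
Here: A intersect B = {} and A union B = {1,...,6}.
Pairs found: ({},{1,2,3,4,5,6}), ({1},{2,3,4,5,6}), ({2},{1,3,4,5,6}), ({3},{1,2,4,5,6}), ... (60 more)
Total ordered pairs: 64


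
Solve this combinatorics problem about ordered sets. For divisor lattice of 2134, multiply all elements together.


Divisors of 2134: [1, 2, 11, 22, 97, 194, 1067, 2134]
Product = n^(d(n)/2) = 2134^(8/2)
Product = 20738515249936


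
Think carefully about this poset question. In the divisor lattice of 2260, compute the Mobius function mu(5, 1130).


In a divisor lattice, mu(a,b) = mu(b/a) where mu is the classical Mobius function.
b/a = 1130/5 = 226
Prime factorization of 226: primes [2, 113]
226 is squarefree with 2 prime factor(s), so mu(226) = (-1)^2 = 1


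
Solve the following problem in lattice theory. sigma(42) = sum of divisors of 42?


sigma(n) = sum of divisors.
Divisors of 42: [1, 2, 3, 6, 7, 14, 21, 42]
Sum = 96


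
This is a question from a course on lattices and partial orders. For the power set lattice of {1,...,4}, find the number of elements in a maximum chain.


A chain is a totally ordered subset; we count the number of elements in a maximum chain.
Compute, for each element x, the size of the longest chain ending at x:
  {}: 1
  {1}: 2
  {2}: 2
  {3}: 2
  {4}: 2
  {1,2}: 3
  ...
A maximum chain: {} < {1} < {1,2} < {1,2,3} < {1,2,3,4}
Number of elements in the longest chain: 5


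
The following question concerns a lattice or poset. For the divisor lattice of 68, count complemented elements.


An element a is complemented if some b has a meet b = bottom, a join b = top.
a is complemented iff gcd(a, n/a)=1, i.e. a is a unitary divisor of 68.
Complemented elements: 1, 4, 17, 68
Count: 4


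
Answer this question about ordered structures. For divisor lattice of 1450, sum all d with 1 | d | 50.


Interval [1,50] in divisors of 1450: [1, 2, 5, 10, 25, 50]
Sum = 93


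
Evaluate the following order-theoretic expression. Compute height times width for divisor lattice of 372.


Height = length of longest chain minus 1; width = size of largest antichain.
A maximum chain: 1 | 31 | 93 | 186 | 372  (height 4).
A maximum antichain: {4, 6, 62, 93}  (width 4).
Product = 4 * 4 = 16


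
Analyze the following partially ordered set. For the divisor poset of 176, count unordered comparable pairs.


A comparable pair {a,b} has a < b or b < a in the order.
Count unordered pairs where one element is strictly below the other.
Examples: {1,2}, {1,4}, {1,8}, {1,11}, ...
Total comparable pairs: 35


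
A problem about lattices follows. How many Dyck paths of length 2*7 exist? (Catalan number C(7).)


C(n) = C(2n, n) / (n+1).
C(14, 7) = 3432
C(7) = 3432 / 8 = 429


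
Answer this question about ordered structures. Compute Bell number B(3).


B(n) = number of set partitions of an n-element set.
B(n) satisfies the recurrence: B(n+1) = sum_k C(n,k)*B(k).
B(3) = 5


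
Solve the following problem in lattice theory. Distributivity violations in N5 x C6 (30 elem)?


Distributive law: a ^ (b v c) = (a ^ b) v (a ^ c).
Check all 30^3 = 27000 ordered triples (a,b,c).
  e.g. a=(b,0), b=(a,0), c=(c,0): lhs=(b,0) != rhs=(a,0)
  e.g. a=(b,0), b=(a,0), c=(c,1): lhs=(b,0) != rhs=(a,0)
Total violating triples: 432


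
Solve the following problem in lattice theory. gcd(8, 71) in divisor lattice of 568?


Meet=gcd.
gcd(8,71)=1


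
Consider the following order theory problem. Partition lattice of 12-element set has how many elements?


B(n) = number of set partitions of an n-element set.
B(n) satisfies the recurrence: B(n+1) = sum_k C(n,k)*B(k).
B(12) = 4213597


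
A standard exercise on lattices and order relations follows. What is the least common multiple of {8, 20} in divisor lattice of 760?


In a divisor lattice, join = lcm (least common multiple).
Compute lcm iteratively: start with first element, then lcm(current, next).
Elements: [8, 20]
lcm(8,20) = 40
Final lcm = 40


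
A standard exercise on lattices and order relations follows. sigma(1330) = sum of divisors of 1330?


sigma(n) = sum of divisors.
Divisors of 1330: [1, 2, 5, 7, 10, 14, 19, 35, 38, 70, 95, 133, 190, 266, 665, 1330]
Sum = 2880


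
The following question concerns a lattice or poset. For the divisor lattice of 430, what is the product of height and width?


Height = length of longest chain minus 1; width = size of largest antichain.
A maximum chain: 1 | 43 | 215 | 430  (height 3).
A maximum antichain: {2, 5, 43}  (width 3).
Product = 3 * 3 = 9


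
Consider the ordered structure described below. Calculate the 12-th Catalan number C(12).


C(n) = C(2n, n) / (n+1).
C(24, 12) = 2704156
C(12) = 2704156 / 13 = 208012


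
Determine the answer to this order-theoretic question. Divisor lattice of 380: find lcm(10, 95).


In a divisor lattice, join = lcm (least common multiple).
gcd(10,95) = 5
lcm(10,95) = 10*95/gcd = 950/5 = 190


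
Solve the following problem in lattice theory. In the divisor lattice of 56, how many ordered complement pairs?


Complement pair (a,b): a meet b = bottom, a join b = top.
Here: gcd(a,b)=1 and lcm(a,b)=56, i.e. a*b=56 with a,b coprime.
Pairs found: (1,56), (7,8), (8,7), (56,1)
Total ordered pairs: 4


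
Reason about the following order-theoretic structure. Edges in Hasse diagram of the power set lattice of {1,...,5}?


A cover relation a -< b holds when a < b with no c strictly between.
Cover relations:
  {} -< {1}
  {} -< {2}
  {} -< {3}
  {} -< {4}
  {} -< {5}
  {1} -< {1,2}
  {1} -< {1,3}
  {1} -< {1,4}
  ...72 more
Total: 80


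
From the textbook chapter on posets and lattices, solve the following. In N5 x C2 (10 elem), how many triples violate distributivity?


Distributive law: a ^ (b v c) = (a ^ b) v (a ^ c).
Check all 10^3 = 1000 ordered triples (a,b,c).
  e.g. a=(b,0), b=(a,0), c=(c,0): lhs=(b,0) != rhs=(a,0)
  e.g. a=(b,0), b=(a,0), c=(c,1): lhs=(b,0) != rhs=(a,0)
Total violating triples: 16


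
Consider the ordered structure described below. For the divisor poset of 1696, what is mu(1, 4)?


In a divisor lattice, mu(a,b) = mu(b/a) where mu is the classical Mobius function.
b/a = 4/1 = 4
Prime factorization of 4: primes [2]
4 is not squarefree, so mu(4) = 0


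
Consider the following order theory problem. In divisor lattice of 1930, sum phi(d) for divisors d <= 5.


Divisors of 1930 up to 5: [1, 2, 5]
phi values: [1, 1, 4]
Sum = 6


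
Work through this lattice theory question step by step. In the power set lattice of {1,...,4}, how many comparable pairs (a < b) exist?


A comparable pair {a,b} has a < b or b < a in the order.
Count unordered pairs where one element is strictly below the other.
Examples: {{},{1}}, {{},{2}}, {{},{3}}, {{},{4}}, ...
Total comparable pairs: 65


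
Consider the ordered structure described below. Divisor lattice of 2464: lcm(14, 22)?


Join=lcm.
gcd(14,22)=2
lcm=154


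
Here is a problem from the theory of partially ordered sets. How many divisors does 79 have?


Divisors of 79: [1, 79]
Count: 2


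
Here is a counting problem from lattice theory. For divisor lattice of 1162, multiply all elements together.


Divisors of 1162: [1, 2, 7, 14, 83, 166, 581, 1162]
Product = n^(d(n)/2) = 1162^(8/2)
Product = 1823158859536


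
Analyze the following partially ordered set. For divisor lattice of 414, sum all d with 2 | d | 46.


Interval [2,46] in divisors of 414: [2, 46]
Sum = 48


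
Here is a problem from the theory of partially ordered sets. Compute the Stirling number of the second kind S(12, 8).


S(n,k) = k*S(n-1,k) + S(n-1,k-1).
S(11,8) = 11880, S(11,7) = 63987
S(12,8) = 8*11880 + 63987 = 95040 + 63987
S(12,8) = 159027


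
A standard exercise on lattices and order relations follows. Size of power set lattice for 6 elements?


Power set = 2^n.
2^6 = 64


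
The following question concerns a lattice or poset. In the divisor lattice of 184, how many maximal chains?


A maximal chain goes from the minimum element to a maximal element via cover relations.
Counting all min-to-max paths in the cover graph.
Total maximal chains: 4


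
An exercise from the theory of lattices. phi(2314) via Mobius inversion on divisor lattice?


phi(n) = n * prod_{p|n} (1 - 1/p).
Prime divisors of 2314: [2, 13, 89]
phi(2314) = 2314 * (1 - 1/2) * (1 - 1/13) * (1 - 1/89)
phi(2314) = 1056


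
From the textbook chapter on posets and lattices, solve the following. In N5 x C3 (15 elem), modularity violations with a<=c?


Modular law: if a <= c then a v (b ^ c) = (a v b) ^ c.
Check all triples (a,b,c) with a <= c among 15 elements.
  e.g. a=(a,0), b=(c,0), c=(b,0): lhs=(a,0) != rhs=(b,0)
  e.g. a=(a,0), b=(c,1), c=(b,0): lhs=(a,0) != rhs=(b,0)
Total violating triples: 18


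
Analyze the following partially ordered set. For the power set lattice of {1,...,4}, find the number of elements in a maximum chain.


A chain is a totally ordered subset; we count the number of elements in a maximum chain.
Compute, for each element x, the size of the longest chain ending at x:
  {}: 1
  {1}: 2
  {2}: 2
  {3}: 2
  {4}: 2
  {1,2}: 3
  ...
A maximum chain: {} < {1} < {1,2} < {1,2,3} < {1,2,3,4}
Number of elements in the longest chain: 5


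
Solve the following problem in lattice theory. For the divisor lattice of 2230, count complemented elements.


An element a is complemented if some b has a meet b = bottom, a join b = top.
a is complemented iff gcd(a, n/a)=1, i.e. a is a unitary divisor of 2230.
Complemented elements: 1, 2, 5, 10, 223, 446, ... (2 more)
Count: 8


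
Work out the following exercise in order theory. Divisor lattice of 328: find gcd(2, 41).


In a divisor lattice, meet = gcd (greatest common divisor).
By Euclidean algorithm or factoring: gcd(2,41) = 1


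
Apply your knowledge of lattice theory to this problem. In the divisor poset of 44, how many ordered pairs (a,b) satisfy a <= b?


The order relation is {(a,b) : a <= b}, reflexive so it includes (a,a).
Examples: (1,1), (1,11), (1,2), (1,22), (1,4), ...
Total ordered pairs: 18


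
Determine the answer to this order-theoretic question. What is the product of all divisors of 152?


Divisors of 152: [1, 2, 4, 8, 19, 38, 76, 152]
Product = n^(d(n)/2) = 152^(8/2)
Product = 533794816


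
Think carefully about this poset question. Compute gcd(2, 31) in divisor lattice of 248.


In a divisor lattice, meet = gcd (greatest common divisor).
By Euclidean algorithm or factoring: gcd(2,31) = 1


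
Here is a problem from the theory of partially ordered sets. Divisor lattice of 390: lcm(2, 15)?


Join=lcm.
gcd(2,15)=1
lcm=30


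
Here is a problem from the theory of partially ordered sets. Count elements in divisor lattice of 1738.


Divisors of 1738: [1, 2, 11, 22, 79, 158, 869, 1738]
Count: 8


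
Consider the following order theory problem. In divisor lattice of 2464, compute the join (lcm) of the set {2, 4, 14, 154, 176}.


In a divisor lattice, join = lcm (least common multiple).
Compute lcm iteratively: start with first element, then lcm(current, next).
Elements: [2, 4, 14, 154, 176]
lcm(2,4) = 4
lcm(4,14) = 28
lcm(28,154) = 308
lcm(308,176) = 1232
Final lcm = 1232


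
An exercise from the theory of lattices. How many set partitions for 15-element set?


B(n) = number of set partitions of an n-element set.
B(n) satisfies the recurrence: B(n+1) = sum_k C(n,k)*B(k).
B(15) = 1382958545


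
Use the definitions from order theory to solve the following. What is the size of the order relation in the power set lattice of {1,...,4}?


The order relation is {(a,b) : a <= b}, reflexive so it includes (a,a).
Examples: ({},{}), ({},{1,2}), ({},{1,2,3}), ({},{1,2,3,4}), ({},{1,2,4}), ...
Total ordered pairs: 81


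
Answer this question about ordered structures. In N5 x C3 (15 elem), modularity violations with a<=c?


Modular law: if a <= c then a v (b ^ c) = (a v b) ^ c.
Check all triples (a,b,c) with a <= c among 15 elements.
  e.g. a=(a,0), b=(c,0), c=(b,0): lhs=(a,0) != rhs=(b,0)
  e.g. a=(a,0), b=(c,1), c=(b,0): lhs=(a,0) != rhs=(b,0)
Total violating triples: 18


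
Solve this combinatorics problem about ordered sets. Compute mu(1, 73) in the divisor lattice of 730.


In a divisor lattice, mu(a,b) = mu(b/a) where mu is the classical Mobius function.
b/a = 73/1 = 73
Prime factorization of 73: primes [73]
73 is squarefree with 1 prime factor(s), so mu(73) = (-1)^1 = -1


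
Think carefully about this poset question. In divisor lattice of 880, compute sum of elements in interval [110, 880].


Interval [110,880] in divisors of 880: [110, 220, 440, 880]
Sum = 1650


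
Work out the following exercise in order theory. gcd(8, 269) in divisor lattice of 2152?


Meet=gcd.
gcd(8,269)=1


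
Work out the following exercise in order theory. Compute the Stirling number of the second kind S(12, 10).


S(n,k) = k*S(n-1,k) + S(n-1,k-1).
S(11,10) = 55, S(11,9) = 1155
S(12,10) = 10*55 + 1155 = 550 + 1155
S(12,10) = 1705


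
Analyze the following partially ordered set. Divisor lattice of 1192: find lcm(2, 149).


In a divisor lattice, join = lcm (least common multiple).
gcd(2,149) = 1
lcm(2,149) = 2*149/gcd = 298/1 = 298


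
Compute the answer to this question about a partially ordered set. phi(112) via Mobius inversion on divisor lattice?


phi(n) = n * prod_{p|n} (1 - 1/p).
Prime divisors of 112: [2, 7]
phi(112) = 112 * (1 - 1/2) * (1 - 1/7)
phi(112) = 48


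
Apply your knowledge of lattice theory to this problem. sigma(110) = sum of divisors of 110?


sigma(n) = sum of divisors.
Divisors of 110: [1, 2, 5, 10, 11, 22, 55, 110]
Sum = 216


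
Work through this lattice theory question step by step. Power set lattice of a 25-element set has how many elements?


Power set = 2^n.
2^25 = 33554432


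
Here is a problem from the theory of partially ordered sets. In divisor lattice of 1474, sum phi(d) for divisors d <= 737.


Divisors of 1474 up to 737: [1, 2, 11, 22, 67, 134, 737]
phi values: [1, 1, 10, 10, 66, 66, 660]
Sum = 814


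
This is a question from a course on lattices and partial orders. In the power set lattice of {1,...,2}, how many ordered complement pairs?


Complement pair (a,b): a meet b = bottom, a join b = top.
Here: A intersect B = {} and A union B = {1,...,2}.
Pairs found: ({},{1,2}), ({1},{2}), ({2},{1}), ({1,2},{})
Total ordered pairs: 4


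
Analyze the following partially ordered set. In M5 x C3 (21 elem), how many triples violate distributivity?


Distributive law: a ^ (b v c) = (a ^ b) v (a ^ c).
Check all 21^3 = 9261 ordered triples (a,b,c).
  e.g. a=(a1,0), b=(a2,0), c=(a3,0): lhs=(a1,0) != rhs=(0,0)
  e.g. a=(a1,0), b=(a2,0), c=(a3,1): lhs=(a1,0) != rhs=(0,0)
Total violating triples: 1620
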